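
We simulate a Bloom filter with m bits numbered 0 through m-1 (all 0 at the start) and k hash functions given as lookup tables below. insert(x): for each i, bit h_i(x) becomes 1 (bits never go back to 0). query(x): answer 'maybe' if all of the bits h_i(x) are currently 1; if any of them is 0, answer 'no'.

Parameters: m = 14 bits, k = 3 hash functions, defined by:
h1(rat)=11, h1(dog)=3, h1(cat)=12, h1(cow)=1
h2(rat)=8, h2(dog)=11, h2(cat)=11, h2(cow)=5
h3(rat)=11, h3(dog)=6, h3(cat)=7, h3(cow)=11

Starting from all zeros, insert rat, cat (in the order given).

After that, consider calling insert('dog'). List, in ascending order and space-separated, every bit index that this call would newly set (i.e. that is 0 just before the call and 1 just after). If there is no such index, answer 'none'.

Start: bits=00000000000000
After insert 'rat': sets bits 8 11 -> bits=00000000100100
After insert 'cat': sets bits 7 11 12 -> bits=00000001100110
insert 'dog' would touch bits 3 6 11; currently bit3=0, bit6=0, bit11=1
Bits that are 0 among those (would change 0->1): 3 6

Answer: 3 6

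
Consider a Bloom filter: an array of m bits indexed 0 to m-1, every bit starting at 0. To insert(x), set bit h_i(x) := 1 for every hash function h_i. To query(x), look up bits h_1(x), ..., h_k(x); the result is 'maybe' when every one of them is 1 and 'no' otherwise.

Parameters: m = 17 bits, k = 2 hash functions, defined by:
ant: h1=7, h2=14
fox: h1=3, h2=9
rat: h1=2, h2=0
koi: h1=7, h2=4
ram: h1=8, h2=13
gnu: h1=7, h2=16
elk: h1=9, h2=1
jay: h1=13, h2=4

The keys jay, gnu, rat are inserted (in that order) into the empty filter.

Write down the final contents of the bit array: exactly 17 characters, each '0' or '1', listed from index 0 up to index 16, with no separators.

Start: bits=00000000000000000
After insert 'jay': sets bits 4 13 -> bits=00001000000001000
After insert 'gnu': sets bits 7 16 -> bits=00001001000001001
After insert 'rat': sets bits 0 2 -> bits=10101001000001001

Answer: 10101001000001001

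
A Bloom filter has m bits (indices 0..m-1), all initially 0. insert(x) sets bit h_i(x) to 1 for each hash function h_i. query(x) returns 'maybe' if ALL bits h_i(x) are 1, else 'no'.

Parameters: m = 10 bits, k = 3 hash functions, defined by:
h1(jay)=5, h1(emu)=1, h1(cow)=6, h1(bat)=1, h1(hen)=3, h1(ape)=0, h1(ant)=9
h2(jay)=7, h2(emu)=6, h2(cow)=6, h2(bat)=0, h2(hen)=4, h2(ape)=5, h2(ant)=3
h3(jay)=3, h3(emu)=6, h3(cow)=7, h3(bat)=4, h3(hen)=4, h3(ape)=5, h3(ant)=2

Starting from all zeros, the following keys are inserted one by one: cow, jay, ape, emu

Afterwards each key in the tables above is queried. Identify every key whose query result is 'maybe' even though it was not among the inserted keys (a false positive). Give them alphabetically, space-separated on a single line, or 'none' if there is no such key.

Start: bits=0000000000
After insert 'cow': sets bits 6 7 -> bits=0000001100
After insert 'jay': sets bits 3 5 7 -> bits=0001011100
After insert 'ape': sets bits 0 5 -> bits=1001011100
After insert 'emu': sets bits 1 6 -> bits=1101011100
Not inserted: ant bat hen — query each against bits=1101011100:
query ant: checks bit2=0, bit3=1, bit9=0 (has a 0) -> no => not a false positive
query bat: checks bit0=1, bit1=1, bit4=0 (has a 0) -> no => not a false positive
query hen: checks bit3=1, bit4=0 (has a 0) -> no => not a false positive
False positives (alphabetical): none

Answer: none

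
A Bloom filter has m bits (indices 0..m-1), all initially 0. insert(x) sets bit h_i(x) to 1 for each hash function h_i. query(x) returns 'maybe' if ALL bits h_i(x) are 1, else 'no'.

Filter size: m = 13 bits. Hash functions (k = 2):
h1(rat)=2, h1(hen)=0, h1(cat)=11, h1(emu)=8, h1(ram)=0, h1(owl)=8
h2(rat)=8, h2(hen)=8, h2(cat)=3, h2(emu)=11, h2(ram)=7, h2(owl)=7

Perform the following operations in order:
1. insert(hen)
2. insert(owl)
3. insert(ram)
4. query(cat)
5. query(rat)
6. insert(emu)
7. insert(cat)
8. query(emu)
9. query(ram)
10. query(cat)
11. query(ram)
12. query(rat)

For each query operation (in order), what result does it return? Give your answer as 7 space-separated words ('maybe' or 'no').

Start: bits=0000000000000
Op 1: insert hen -> sets bits 0 8 -> bits=1000000010000
Op 2: insert owl -> sets bits 7 8 -> bits=1000000110000
Op 3: insert ram -> sets bits 0 7 -> bits=1000000110000
Op 4: query cat -> checks bit3=0, bit11=0 (has a 0) -> no
Op 5: query rat -> checks bit2=0, bit8=1 (has a 0) -> no
Op 6: insert emu -> sets bits 8 11 -> bits=1000000110010
Op 7: insert cat -> sets bits 3 11 -> bits=1001000110010
Op 8: query emu -> checks bit8=1, bit11=1 (all 1) -> maybe
Op 9: query ram -> checks bit0=1, bit7=1 (all 1) -> maybe
Op 10: query cat -> checks bit3=1, bit11=1 (all 1) -> maybe
Op 11: query ram -> checks bit0=1, bit7=1 (all 1) -> maybe
Op 12: query rat -> checks bit2=0, bit8=1 (has a 0) -> no
Query results in order: no no maybe maybe maybe maybe no

Answer: no no maybe maybe maybe maybe no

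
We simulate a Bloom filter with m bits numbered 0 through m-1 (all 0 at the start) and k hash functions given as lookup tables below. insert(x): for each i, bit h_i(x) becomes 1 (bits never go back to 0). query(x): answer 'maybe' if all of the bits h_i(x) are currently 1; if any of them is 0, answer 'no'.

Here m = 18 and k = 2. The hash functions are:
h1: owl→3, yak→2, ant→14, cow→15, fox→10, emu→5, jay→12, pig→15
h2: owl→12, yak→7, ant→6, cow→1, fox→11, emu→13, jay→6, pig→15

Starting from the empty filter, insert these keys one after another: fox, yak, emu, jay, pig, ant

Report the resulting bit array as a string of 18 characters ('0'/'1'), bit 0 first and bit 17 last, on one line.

Answer: 001001110011111100

Derivation:
Start: bits=000000000000000000
After insert 'fox': sets bits 10 11 -> bits=000000000011000000
After insert 'yak': sets bits 2 7 -> bits=001000010011000000
After insert 'emu': sets bits 5 13 -> bits=001001010011010000
After insert 'jay': sets bits 6 12 -> bits=001001110011110000
After insert 'pig': sets bits 15 -> bits=001001110011110100
After insert 'ant': sets bits 6 14 -> bits=001001110011111100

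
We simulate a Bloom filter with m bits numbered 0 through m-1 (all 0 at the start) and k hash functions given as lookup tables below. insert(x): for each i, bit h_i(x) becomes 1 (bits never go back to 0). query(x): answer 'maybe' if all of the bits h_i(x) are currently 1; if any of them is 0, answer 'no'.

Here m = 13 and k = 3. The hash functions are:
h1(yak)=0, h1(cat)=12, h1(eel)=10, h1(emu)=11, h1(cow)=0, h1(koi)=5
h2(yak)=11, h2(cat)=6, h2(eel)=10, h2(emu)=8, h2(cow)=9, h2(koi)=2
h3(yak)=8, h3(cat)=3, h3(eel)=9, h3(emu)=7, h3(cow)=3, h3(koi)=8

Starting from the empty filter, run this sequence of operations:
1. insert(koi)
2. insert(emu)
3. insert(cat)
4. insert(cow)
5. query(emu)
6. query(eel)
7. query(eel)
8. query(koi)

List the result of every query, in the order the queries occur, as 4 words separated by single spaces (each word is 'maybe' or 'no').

Start: bits=0000000000000
Op 1: insert koi -> sets bits 2 5 8 -> bits=0010010010000
Op 2: insert emu -> sets bits 7 8 11 -> bits=0010010110010
Op 3: insert cat -> sets bits 3 6 12 -> bits=0011011110011
Op 4: insert cow -> sets bits 0 3 9 -> bits=1011011111011
Op 5: query emu -> checks bit7=1, bit8=1, bit11=1 (all 1) -> maybe
Op 6: query eel -> checks bit9=1, bit10=0 (has a 0) -> no
Op 7: query eel -> checks bit9=1, bit10=0 (has a 0) -> no
Op 8: query koi -> checks bit2=1, bit5=1, bit8=1 (all 1) -> maybe
Query results in order: maybe no no maybe

Answer: maybe no no maybe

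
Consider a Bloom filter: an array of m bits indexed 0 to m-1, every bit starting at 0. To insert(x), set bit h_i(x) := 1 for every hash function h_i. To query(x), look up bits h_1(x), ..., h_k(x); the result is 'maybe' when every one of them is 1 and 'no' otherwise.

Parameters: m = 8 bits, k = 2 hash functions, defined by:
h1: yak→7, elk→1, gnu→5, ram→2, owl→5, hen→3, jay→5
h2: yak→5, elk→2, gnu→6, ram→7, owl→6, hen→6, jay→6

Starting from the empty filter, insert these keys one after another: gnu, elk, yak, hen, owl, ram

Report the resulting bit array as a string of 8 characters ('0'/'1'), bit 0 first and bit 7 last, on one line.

Answer: 01110111

Derivation:
Start: bits=00000000
After insert 'gnu': sets bits 5 6 -> bits=00000110
After insert 'elk': sets bits 1 2 -> bits=01100110
After insert 'yak': sets bits 5 7 -> bits=01100111
After insert 'hen': sets bits 3 6 -> bits=01110111
After insert 'owl': sets bits 5 6 -> bits=01110111
After insert 'ram': sets bits 2 7 -> bits=01110111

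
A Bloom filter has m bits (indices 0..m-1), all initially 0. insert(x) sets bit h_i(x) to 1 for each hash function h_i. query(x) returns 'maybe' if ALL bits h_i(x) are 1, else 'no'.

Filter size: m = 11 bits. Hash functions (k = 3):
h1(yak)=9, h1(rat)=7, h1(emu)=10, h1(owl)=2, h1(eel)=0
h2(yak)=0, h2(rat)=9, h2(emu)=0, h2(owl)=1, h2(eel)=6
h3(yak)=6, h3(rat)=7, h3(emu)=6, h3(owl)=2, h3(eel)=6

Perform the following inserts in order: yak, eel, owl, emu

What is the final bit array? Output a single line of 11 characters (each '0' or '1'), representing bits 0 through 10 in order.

Start: bits=00000000000
After insert 'yak': sets bits 0 6 9 -> bits=10000010010
After insert 'eel': sets bits 0 6 -> bits=10000010010
After insert 'owl': sets bits 1 2 -> bits=11100010010
After insert 'emu': sets bits 0 6 10 -> bits=11100010011

Answer: 11100010011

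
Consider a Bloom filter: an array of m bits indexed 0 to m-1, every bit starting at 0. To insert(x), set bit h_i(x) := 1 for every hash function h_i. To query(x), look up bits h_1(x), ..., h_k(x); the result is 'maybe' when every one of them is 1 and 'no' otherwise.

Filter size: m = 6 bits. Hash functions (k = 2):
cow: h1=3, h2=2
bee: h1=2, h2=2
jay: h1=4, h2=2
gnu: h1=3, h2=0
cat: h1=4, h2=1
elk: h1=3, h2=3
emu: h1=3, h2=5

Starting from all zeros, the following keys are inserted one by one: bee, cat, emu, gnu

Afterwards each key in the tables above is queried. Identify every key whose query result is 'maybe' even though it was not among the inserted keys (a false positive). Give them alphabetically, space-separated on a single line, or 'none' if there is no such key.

Answer: cow elk jay

Derivation:
Start: bits=000000
After insert 'bee': sets bits 2 -> bits=001000
After insert 'cat': sets bits 1 4 -> bits=011010
After insert 'emu': sets bits 3 5 -> bits=011111
After insert 'gnu': sets bits 0 3 -> bits=111111
Not inserted: cow elk jay — query each against bits=111111:
query cow: checks bit2=1, bit3=1 (all 1) -> maybe => FALSE POSITIVE
query elk: checks bit3=1 (all 1) -> maybe => FALSE POSITIVE
query jay: checks bit2=1, bit4=1 (all 1) -> maybe => FALSE POSITIVE
False positives (alphabetical): cow elk jay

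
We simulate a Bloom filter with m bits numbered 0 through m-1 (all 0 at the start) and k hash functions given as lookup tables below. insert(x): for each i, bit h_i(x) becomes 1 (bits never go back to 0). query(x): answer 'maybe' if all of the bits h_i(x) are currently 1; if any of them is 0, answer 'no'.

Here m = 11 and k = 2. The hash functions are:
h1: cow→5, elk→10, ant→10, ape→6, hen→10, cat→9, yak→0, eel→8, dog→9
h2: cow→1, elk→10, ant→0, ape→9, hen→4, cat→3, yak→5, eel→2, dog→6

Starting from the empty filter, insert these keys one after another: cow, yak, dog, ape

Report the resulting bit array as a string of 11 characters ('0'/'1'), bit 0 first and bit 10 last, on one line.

Answer: 11000110010

Derivation:
Start: bits=00000000000
After insert 'cow': sets bits 1 5 -> bits=01000100000
After insert 'yak': sets bits 0 5 -> bits=11000100000
After insert 'dog': sets bits 6 9 -> bits=11000110010
After insert 'ape': sets bits 6 9 -> bits=11000110010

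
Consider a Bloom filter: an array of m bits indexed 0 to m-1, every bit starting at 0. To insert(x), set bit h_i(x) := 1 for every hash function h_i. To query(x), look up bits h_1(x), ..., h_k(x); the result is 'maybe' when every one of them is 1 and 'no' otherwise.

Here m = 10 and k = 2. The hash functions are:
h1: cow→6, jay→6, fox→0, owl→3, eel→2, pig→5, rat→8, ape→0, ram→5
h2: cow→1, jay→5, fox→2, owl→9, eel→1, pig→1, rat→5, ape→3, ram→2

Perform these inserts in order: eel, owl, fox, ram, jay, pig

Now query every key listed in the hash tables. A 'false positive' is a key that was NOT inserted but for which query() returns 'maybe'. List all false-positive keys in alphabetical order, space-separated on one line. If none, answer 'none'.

Start: bits=0000000000
After insert 'eel': sets bits 1 2 -> bits=0110000000
After insert 'owl': sets bits 3 9 -> bits=0111000001
After insert 'fox': sets bits 0 2 -> bits=1111000001
After insert 'ram': sets bits 2 5 -> bits=1111010001
After insert 'jay': sets bits 5 6 -> bits=1111011001
After insert 'pig': sets bits 1 5 -> bits=1111011001
Not inserted: ape cow rat — query each against bits=1111011001:
query ape: checks bit0=1, bit3=1 (all 1) -> maybe => FALSE POSITIVE
query cow: checks bit1=1, bit6=1 (all 1) -> maybe => FALSE POSITIVE
query rat: checks bit5=1, bit8=0 (has a 0) -> no => not a false positive
False positives (alphabetical): ape cow

Answer: ape cow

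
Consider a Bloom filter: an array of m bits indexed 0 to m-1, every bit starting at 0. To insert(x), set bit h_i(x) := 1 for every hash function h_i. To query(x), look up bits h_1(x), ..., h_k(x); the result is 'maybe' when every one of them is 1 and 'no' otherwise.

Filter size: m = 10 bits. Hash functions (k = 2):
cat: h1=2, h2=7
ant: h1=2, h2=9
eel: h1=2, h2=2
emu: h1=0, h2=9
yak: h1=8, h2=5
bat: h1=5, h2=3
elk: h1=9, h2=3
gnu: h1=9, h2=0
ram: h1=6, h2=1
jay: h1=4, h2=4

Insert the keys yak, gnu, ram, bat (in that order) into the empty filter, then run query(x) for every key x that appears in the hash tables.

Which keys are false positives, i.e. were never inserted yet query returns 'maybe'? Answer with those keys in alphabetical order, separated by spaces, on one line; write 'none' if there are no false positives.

Answer: elk emu

Derivation:
Start: bits=0000000000
After insert 'yak': sets bits 5 8 -> bits=0000010010
After insert 'gnu': sets bits 0 9 -> bits=1000010011
After insert 'ram': sets bits 1 6 -> bits=1100011011
After insert 'bat': sets bits 3 5 -> bits=1101011011
Not inserted: ant cat eel elk emu jay — query each against bits=1101011011:
query ant: checks bit2=0, bit9=1 (has a 0) -> no => not a false positive
query cat: checks bit2=0, bit7=0 (has a 0) -> no => not a false positive
query eel: checks bit2=0 (has a 0) -> no => not a false positive
query elk: checks bit3=1, bit9=1 (all 1) -> maybe => FALSE POSITIVE
query emu: checks bit0=1, bit9=1 (all 1) -> maybe => FALSE POSITIVE
query jay: checks bit4=0 (has a 0) -> no => not a false positive
False positives (alphabetical): elk emu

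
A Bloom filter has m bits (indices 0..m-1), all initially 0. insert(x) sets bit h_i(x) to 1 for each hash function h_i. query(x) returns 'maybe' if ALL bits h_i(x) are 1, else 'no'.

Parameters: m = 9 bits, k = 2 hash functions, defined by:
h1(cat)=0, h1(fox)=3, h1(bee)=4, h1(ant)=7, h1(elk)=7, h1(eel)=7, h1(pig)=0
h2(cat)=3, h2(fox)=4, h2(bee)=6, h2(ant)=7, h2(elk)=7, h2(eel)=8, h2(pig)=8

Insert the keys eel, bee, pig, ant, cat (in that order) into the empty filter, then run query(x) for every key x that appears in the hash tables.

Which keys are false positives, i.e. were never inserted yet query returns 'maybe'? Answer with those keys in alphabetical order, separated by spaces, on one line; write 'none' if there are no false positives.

Answer: elk fox

Derivation:
Start: bits=000000000
After insert 'eel': sets bits 7 8 -> bits=000000011
After insert 'bee': sets bits 4 6 -> bits=000010111
After insert 'pig': sets bits 0 8 -> bits=100010111
After insert 'ant': sets bits 7 -> bits=100010111
After insert 'cat': sets bits 0 3 -> bits=100110111
Not inserted: elk fox — query each against bits=100110111:
query elk: checks bit7=1 (all 1) -> maybe => FALSE POSITIVE
query fox: checks bit3=1, bit4=1 (all 1) -> maybe => FALSE POSITIVE
False positives (alphabetical): elk fox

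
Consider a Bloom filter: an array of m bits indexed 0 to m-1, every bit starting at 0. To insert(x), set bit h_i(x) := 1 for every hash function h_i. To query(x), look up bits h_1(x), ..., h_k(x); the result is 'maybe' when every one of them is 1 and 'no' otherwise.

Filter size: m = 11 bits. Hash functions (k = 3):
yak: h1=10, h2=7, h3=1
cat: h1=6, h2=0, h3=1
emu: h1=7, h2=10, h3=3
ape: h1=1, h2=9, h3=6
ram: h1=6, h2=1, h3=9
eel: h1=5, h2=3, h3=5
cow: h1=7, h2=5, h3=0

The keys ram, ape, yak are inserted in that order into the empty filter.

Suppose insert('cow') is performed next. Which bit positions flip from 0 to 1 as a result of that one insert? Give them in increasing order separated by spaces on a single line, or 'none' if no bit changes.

Answer: 0 5

Derivation:
Start: bits=00000000000
After insert 'ram': sets bits 1 6 9 -> bits=01000010010
After insert 'ape': sets bits 1 6 9 -> bits=01000010010
After insert 'yak': sets bits 1 7 10 -> bits=01000011011
insert 'cow' would touch bits 0 5 7; currently bit0=0, bit5=0, bit7=1
Bits that are 0 among those (would change 0->1): 0 5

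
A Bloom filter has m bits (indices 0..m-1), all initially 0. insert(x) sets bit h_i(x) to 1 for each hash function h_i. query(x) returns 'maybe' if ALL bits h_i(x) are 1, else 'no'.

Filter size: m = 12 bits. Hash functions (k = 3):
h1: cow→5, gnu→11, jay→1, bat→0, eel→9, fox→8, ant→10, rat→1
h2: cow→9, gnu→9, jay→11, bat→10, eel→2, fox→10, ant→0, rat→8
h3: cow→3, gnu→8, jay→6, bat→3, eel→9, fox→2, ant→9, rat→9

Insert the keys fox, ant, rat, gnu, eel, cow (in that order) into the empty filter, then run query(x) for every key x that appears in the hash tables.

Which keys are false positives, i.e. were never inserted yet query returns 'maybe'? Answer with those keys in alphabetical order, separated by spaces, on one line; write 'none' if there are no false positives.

Start: bits=000000000000
After insert 'fox': sets bits 2 8 10 -> bits=001000001010
After insert 'ant': sets bits 0 9 10 -> bits=101000001110
After insert 'rat': sets bits 1 8 9 -> bits=111000001110
After insert 'gnu': sets bits 8 9 11 -> bits=111000001111
After insert 'eel': sets bits 2 9 -> bits=111000001111
After insert 'cow': sets bits 3 5 9 -> bits=111101001111
Not inserted: bat jay — query each against bits=111101001111:
query bat: checks bit0=1, bit3=1, bit10=1 (all 1) -> maybe => FALSE POSITIVE
query jay: checks bit1=1, bit6=0, bit11=1 (has a 0) -> no => not a false positive
False positives (alphabetical): bat

Answer: bat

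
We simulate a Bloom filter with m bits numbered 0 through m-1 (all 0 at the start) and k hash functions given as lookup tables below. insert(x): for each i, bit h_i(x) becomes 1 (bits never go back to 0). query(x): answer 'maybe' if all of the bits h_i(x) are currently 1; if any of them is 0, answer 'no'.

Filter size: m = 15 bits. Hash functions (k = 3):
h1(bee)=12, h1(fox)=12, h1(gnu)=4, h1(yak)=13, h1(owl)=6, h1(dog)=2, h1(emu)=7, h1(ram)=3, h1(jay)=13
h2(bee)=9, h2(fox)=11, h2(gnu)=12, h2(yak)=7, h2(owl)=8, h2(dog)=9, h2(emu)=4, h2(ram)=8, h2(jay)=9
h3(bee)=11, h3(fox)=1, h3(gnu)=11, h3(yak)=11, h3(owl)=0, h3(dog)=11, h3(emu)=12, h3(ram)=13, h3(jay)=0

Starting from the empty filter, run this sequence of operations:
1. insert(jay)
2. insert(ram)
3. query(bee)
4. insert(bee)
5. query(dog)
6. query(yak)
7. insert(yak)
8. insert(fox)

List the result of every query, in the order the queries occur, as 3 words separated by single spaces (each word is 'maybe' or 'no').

Start: bits=000000000000000
Op 1: insert jay -> sets bits 0 9 13 -> bits=100000000100010
Op 2: insert ram -> sets bits 3 8 13 -> bits=100100001100010
Op 3: query bee -> checks bit9=1, bit11=0, bit12=0 (has a 0) -> no
Op 4: insert bee -> sets bits 9 11 12 -> bits=100100001101110
Op 5: query dog -> checks bit2=0, bit9=1, bit11=1 (has a 0) -> no
Op 6: query yak -> checks bit7=0, bit11=1, bit13=1 (has a 0) -> no
Op 7: insert yak -> sets bits 7 11 13 -> bits=100100011101110
Op 8: insert fox -> sets bits 1 11 12 -> bits=110100011101110
Query results in order: no no no

Answer: no no no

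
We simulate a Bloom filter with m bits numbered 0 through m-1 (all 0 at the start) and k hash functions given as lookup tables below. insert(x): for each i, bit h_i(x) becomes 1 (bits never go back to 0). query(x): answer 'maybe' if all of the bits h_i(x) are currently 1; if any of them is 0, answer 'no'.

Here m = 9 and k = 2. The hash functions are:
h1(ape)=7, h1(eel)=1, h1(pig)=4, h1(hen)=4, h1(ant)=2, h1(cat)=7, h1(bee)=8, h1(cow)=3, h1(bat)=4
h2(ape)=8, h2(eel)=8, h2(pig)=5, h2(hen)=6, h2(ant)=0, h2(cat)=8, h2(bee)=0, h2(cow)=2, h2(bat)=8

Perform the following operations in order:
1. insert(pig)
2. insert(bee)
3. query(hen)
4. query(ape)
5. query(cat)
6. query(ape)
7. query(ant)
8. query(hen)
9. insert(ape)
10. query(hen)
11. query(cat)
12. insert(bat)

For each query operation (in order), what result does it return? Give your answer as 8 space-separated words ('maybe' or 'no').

Answer: no no no no no no no maybe

Derivation:
Start: bits=000000000
Op 1: insert pig -> sets bits 4 5 -> bits=000011000
Op 2: insert bee -> sets bits 0 8 -> bits=100011001
Op 3: query hen -> checks bit4=1, bit6=0 (has a 0) -> no
Op 4: query ape -> checks bit7=0, bit8=1 (has a 0) -> no
Op 5: query cat -> checks bit7=0, bit8=1 (has a 0) -> no
Op 6: query ape -> checks bit7=0, bit8=1 (has a 0) -> no
Op 7: query ant -> checks bit0=1, bit2=0 (has a 0) -> no
Op 8: query hen -> checks bit4=1, bit6=0 (has a 0) -> no
Op 9: insert ape -> sets bits 7 8 -> bits=100011011
Op 10: query hen -> checks bit4=1, bit6=0 (has a 0) -> no
Op 11: query cat -> checks bit7=1, bit8=1 (all 1) -> maybe
Op 12: insert bat -> sets bits 4 8 -> bits=100011011
Query results in order: no no no no no no no maybe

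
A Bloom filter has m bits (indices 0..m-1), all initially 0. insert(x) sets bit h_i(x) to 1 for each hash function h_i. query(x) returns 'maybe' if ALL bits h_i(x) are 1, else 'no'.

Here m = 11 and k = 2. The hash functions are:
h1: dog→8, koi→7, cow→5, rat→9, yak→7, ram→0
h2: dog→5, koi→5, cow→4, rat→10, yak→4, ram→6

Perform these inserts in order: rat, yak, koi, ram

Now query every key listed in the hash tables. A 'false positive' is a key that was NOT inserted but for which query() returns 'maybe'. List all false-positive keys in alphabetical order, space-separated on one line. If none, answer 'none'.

Start: bits=00000000000
After insert 'rat': sets bits 9 10 -> bits=00000000011
After insert 'yak': sets bits 4 7 -> bits=00001001011
After insert 'koi': sets bits 5 7 -> bits=00001101011
After insert 'ram': sets bits 0 6 -> bits=10001111011
Not inserted: cow dog — query each against bits=10001111011:
query cow: checks bit4=1, bit5=1 (all 1) -> maybe => FALSE POSITIVE
query dog: checks bit5=1, bit8=0 (has a 0) -> no => not a false positive
False positives (alphabetical): cow

Answer: cow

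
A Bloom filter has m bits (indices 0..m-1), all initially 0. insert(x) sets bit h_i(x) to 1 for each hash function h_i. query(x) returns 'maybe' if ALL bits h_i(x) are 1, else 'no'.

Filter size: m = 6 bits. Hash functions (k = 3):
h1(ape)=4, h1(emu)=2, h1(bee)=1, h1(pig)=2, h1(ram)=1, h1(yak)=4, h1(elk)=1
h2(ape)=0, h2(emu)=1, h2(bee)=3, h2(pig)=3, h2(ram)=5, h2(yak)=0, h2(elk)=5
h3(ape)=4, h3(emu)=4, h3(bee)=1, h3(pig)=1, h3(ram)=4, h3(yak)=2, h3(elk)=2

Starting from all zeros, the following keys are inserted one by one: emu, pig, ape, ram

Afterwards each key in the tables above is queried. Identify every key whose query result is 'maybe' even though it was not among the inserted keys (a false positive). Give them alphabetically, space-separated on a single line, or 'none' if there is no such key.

Start: bits=000000
After insert 'emu': sets bits 1 2 4 -> bits=011010
After insert 'pig': sets bits 1 2 3 -> bits=011110
After insert 'ape': sets bits 0 4 -> bits=111110
After insert 'ram': sets bits 1 4 5 -> bits=111111
Not inserted: bee elk yak — query each against bits=111111:
query bee: checks bit1=1, bit3=1 (all 1) -> maybe => FALSE POSITIVE
query elk: checks bit1=1, bit2=1, bit5=1 (all 1) -> maybe => FALSE POSITIVE
query yak: checks bit0=1, bit2=1, bit4=1 (all 1) -> maybe => FALSE POSITIVE
False positives (alphabetical): bee elk yak

Answer: bee elk yak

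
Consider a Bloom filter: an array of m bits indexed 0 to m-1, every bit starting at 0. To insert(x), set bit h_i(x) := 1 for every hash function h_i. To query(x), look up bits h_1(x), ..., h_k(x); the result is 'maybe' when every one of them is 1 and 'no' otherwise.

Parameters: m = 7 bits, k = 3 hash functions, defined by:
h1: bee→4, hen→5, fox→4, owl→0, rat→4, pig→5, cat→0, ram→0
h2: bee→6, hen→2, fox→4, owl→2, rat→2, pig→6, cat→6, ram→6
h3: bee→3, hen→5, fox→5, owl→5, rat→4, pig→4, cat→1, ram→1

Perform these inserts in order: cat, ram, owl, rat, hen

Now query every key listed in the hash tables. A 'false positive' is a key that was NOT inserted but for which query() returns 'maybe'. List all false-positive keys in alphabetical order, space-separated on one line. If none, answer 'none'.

Answer: fox pig

Derivation:
Start: bits=0000000
After insert 'cat': sets bits 0 1 6 -> bits=1100001
After insert 'ram': sets bits 0 1 6 -> bits=1100001
After insert 'owl': sets bits 0 2 5 -> bits=1110011
After insert 'rat': sets bits 2 4 -> bits=1110111
After insert 'hen': sets bits 2 5 -> bits=1110111
Not inserted: bee fox pig — query each against bits=1110111:
query bee: checks bit3=0, bit4=1, bit6=1 (has a 0) -> no => not a false positive
query fox: checks bit4=1, bit5=1 (all 1) -> maybe => FALSE POSITIVE
query pig: checks bit4=1, bit5=1, bit6=1 (all 1) -> maybe => FALSE POSITIVE
False positives (alphabetical): fox pig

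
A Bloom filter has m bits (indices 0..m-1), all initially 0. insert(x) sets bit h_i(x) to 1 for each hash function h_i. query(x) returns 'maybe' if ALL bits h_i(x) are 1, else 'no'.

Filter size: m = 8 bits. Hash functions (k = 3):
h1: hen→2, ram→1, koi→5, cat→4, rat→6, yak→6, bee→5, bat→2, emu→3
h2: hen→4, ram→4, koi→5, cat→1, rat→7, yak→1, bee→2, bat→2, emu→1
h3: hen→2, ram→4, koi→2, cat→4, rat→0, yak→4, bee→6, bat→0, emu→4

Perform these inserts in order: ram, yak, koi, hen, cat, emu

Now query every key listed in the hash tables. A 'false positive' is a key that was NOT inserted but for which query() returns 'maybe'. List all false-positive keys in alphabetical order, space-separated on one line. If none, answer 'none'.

Answer: bee

Derivation:
Start: bits=00000000
After insert 'ram': sets bits 1 4 -> bits=01001000
After insert 'yak': sets bits 1 4 6 -> bits=01001010
After insert 'koi': sets bits 2 5 -> bits=01101110
After insert 'hen': sets bits 2 4 -> bits=01101110
After insert 'cat': sets bits 1 4 -> bits=01101110
After insert 'emu': sets bits 1 3 4 -> bits=01111110
Not inserted: bat bee rat — query each against bits=01111110:
query bat: checks bit0=0, bit2=1 (has a 0) -> no => not a false positive
query bee: checks bit2=1, bit5=1, bit6=1 (all 1) -> maybe => FALSE POSITIVE
query rat: checks bit0=0, bit6=1, bit7=0 (has a 0) -> no => not a false positive
False positives (alphabetical): bee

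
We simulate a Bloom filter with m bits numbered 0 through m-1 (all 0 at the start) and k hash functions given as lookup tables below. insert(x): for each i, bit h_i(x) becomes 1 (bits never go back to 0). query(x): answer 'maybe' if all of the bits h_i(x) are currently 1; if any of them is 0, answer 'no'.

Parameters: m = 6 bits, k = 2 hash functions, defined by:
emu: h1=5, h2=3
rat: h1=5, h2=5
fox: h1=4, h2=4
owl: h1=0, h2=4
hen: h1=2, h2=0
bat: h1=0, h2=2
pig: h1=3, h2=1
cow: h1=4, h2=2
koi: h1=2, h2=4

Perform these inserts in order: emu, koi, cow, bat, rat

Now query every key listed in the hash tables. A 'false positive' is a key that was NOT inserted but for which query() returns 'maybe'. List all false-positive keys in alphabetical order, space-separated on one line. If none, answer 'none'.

Start: bits=000000
After insert 'emu': sets bits 3 5 -> bits=000101
After insert 'koi': sets bits 2 4 -> bits=001111
After insert 'cow': sets bits 2 4 -> bits=001111
After insert 'bat': sets bits 0 2 -> bits=101111
After insert 'rat': sets bits 5 -> bits=101111
Not inserted: fox hen owl pig — query each against bits=101111:
query fox: checks bit4=1 (all 1) -> maybe => FALSE POSITIVE
query hen: checks bit0=1, bit2=1 (all 1) -> maybe => FALSE POSITIVE
query owl: checks bit0=1, bit4=1 (all 1) -> maybe => FALSE POSITIVE
query pig: checks bit1=0, bit3=1 (has a 0) -> no => not a false positive
False positives (alphabetical): fox hen owl

Answer: fox hen owl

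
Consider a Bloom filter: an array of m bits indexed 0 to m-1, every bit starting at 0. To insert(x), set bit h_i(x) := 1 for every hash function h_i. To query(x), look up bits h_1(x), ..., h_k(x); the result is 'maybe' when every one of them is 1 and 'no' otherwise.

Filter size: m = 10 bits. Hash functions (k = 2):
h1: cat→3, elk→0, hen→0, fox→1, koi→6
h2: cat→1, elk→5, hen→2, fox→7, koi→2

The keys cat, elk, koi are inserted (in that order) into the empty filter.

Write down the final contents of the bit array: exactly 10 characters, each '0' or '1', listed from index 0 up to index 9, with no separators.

Answer: 1111011000

Derivation:
Start: bits=0000000000
After insert 'cat': sets bits 1 3 -> bits=0101000000
After insert 'elk': sets bits 0 5 -> bits=1101010000
After insert 'koi': sets bits 2 6 -> bits=1111011000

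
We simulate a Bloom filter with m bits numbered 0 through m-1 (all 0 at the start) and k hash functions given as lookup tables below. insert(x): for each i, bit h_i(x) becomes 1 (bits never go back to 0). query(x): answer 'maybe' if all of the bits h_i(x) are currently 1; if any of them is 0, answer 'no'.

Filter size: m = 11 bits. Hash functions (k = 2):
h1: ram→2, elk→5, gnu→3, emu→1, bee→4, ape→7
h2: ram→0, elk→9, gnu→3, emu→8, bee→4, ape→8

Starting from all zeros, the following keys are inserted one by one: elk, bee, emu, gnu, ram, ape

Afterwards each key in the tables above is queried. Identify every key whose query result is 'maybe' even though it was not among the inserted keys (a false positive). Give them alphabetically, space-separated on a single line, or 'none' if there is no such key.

Start: bits=00000000000
After insert 'elk': sets bits 5 9 -> bits=00000100010
After insert 'bee': sets bits 4 -> bits=00001100010
After insert 'emu': sets bits 1 8 -> bits=01001100110
After insert 'gnu': sets bits 3 -> bits=01011100110
After insert 'ram': sets bits 0 2 -> bits=11111100110
After insert 'ape': sets bits 7 8 -> bits=11111101110
Not inserted: (none) — query each against bits=11111101110:
False positives (alphabetical): none

Answer: none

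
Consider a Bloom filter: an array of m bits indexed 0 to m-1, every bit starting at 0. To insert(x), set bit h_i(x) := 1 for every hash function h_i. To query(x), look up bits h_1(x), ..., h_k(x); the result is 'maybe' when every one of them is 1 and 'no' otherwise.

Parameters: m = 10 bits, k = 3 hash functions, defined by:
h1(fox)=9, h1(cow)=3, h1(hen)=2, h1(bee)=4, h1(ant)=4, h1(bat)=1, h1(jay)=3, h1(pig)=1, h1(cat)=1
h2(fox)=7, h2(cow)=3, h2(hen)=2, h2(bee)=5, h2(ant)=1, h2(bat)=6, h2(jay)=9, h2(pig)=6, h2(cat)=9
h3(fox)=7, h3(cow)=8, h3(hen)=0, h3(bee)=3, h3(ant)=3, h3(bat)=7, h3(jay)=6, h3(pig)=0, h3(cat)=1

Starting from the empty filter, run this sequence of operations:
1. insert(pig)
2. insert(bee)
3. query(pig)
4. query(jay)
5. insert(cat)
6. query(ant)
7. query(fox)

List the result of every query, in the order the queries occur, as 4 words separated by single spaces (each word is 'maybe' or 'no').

Start: bits=0000000000
Op 1: insert pig -> sets bits 0 1 6 -> bits=1100001000
Op 2: insert bee -> sets bits 3 4 5 -> bits=1101111000
Op 3: query pig -> checks bit0=1, bit1=1, bit6=1 (all 1) -> maybe
Op 4: query jay -> checks bit3=1, bit6=1, bit9=0 (has a 0) -> no
Op 5: insert cat -> sets bits 1 9 -> bits=1101111001
Op 6: query ant -> checks bit1=1, bit3=1, bit4=1 (all 1) -> maybe
Op 7: query fox -> checks bit7=0, bit9=1 (has a 0) -> no
Query results in order: maybe no maybe no

Answer: maybe no maybe no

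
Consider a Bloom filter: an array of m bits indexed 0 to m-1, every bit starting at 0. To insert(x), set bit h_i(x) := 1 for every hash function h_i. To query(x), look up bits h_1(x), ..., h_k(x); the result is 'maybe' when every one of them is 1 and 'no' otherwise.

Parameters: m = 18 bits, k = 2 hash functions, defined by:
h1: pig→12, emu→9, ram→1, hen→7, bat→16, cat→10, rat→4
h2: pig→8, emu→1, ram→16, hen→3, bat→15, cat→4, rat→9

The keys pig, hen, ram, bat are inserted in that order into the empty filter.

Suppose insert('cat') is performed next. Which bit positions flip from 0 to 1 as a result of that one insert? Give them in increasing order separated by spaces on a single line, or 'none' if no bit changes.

Start: bits=000000000000000000
After insert 'pig': sets bits 8 12 -> bits=000000001000100000
After insert 'hen': sets bits 3 7 -> bits=000100011000100000
After insert 'ram': sets bits 1 16 -> bits=010100011000100010
After insert 'bat': sets bits 15 16 -> bits=010100011000100110
insert 'cat' would touch bits 4 10; currently bit4=0, bit10=0
Bits that are 0 among those (would change 0->1): 4 10

Answer: 4 10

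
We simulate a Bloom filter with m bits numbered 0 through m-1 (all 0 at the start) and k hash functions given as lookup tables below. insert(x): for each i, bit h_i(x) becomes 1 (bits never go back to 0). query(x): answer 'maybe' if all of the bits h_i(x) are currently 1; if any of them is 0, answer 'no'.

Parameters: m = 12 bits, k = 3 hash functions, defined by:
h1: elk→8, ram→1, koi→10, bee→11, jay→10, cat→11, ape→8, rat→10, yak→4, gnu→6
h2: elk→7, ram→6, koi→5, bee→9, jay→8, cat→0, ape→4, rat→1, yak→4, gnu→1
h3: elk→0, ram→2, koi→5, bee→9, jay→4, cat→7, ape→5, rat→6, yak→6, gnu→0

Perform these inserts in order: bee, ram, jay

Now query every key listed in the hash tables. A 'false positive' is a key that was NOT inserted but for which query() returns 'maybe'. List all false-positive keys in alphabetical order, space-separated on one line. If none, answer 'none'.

Start: bits=000000000000
After insert 'bee': sets bits 9 11 -> bits=000000000101
After insert 'ram': sets bits 1 2 6 -> bits=011000100101
After insert 'jay': sets bits 4 8 10 -> bits=011010101111
Not inserted: ape cat elk gnu koi rat yak — query each against bits=011010101111:
query ape: checks bit4=1, bit5=0, bit8=1 (has a 0) -> no => not a false positive
query cat: checks bit0=0, bit7=0, bit11=1 (has a 0) -> no => not a false positive
query elk: checks bit0=0, bit7=0, bit8=1 (has a 0) -> no => not a false positive
query gnu: checks bit0=0, bit1=1, bit6=1 (has a 0) -> no => not a false positive
query koi: checks bit5=0, bit10=1 (has a 0) -> no => not a false positive
query rat: checks bit1=1, bit6=1, bit10=1 (all 1) -> maybe => FALSE POSITIVE
query yak: checks bit4=1, bit6=1 (all 1) -> maybe => FALSE POSITIVE
False positives (alphabetical): rat yak

Answer: rat yak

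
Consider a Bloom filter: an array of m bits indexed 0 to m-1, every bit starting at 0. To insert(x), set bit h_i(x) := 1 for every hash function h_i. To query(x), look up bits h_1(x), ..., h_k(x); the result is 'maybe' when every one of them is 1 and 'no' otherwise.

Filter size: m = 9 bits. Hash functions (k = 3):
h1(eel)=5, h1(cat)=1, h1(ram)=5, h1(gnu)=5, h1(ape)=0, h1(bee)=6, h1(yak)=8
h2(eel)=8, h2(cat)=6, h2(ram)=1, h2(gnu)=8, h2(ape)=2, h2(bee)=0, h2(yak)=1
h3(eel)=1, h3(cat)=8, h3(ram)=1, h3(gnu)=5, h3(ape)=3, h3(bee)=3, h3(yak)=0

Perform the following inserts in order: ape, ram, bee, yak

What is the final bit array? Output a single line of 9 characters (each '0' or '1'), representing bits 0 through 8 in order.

Answer: 111101101

Derivation:
Start: bits=000000000
After insert 'ape': sets bits 0 2 3 -> bits=101100000
After insert 'ram': sets bits 1 5 -> bits=111101000
After insert 'bee': sets bits 0 3 6 -> bits=111101100
After insert 'yak': sets bits 0 1 8 -> bits=111101101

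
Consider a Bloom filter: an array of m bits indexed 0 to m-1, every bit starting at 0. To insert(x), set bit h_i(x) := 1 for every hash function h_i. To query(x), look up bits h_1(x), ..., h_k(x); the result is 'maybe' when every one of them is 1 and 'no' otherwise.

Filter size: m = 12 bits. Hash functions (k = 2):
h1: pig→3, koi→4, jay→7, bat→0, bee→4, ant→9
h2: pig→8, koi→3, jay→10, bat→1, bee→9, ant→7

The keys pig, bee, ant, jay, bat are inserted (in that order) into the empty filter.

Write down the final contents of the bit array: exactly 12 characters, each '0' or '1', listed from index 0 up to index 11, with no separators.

Answer: 110110011110

Derivation:
Start: bits=000000000000
After insert 'pig': sets bits 3 8 -> bits=000100001000
After insert 'bee': sets bits 4 9 -> bits=000110001100
After insert 'ant': sets bits 7 9 -> bits=000110011100
After insert 'jay': sets bits 7 10 -> bits=000110011110
After insert 'bat': sets bits 0 1 -> bits=110110011110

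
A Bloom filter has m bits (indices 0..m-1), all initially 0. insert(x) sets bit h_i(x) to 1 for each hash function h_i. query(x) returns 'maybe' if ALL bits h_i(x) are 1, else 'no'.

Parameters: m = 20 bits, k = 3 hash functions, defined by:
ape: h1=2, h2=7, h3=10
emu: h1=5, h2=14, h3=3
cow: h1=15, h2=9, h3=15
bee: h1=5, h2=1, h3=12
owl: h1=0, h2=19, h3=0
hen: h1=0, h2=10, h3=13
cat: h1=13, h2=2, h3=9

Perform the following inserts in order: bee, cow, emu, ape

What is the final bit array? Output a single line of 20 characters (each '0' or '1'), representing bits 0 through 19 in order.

Answer: 01110101011010110000

Derivation:
Start: bits=00000000000000000000
After insert 'bee': sets bits 1 5 12 -> bits=01000100000010000000
After insert 'cow': sets bits 9 15 -> bits=01000100010010010000
After insert 'emu': sets bits 3 5 14 -> bits=01010100010010110000
After insert 'ape': sets bits 2 7 10 -> bits=01110101011010110000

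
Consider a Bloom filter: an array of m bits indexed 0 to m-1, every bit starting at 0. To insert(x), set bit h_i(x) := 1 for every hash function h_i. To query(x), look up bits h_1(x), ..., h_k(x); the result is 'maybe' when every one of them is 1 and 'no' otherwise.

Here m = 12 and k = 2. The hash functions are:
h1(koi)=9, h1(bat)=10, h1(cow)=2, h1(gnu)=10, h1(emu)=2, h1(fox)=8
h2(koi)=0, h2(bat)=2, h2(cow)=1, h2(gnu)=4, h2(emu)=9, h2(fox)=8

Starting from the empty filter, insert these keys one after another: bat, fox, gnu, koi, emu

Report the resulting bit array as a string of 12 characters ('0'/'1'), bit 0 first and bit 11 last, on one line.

Answer: 101010001110

Derivation:
Start: bits=000000000000
After insert 'bat': sets bits 2 10 -> bits=001000000010
After insert 'fox': sets bits 8 -> bits=001000001010
After insert 'gnu': sets bits 4 10 -> bits=001010001010
After insert 'koi': sets bits 0 9 -> bits=101010001110
After insert 'emu': sets bits 2 9 -> bits=101010001110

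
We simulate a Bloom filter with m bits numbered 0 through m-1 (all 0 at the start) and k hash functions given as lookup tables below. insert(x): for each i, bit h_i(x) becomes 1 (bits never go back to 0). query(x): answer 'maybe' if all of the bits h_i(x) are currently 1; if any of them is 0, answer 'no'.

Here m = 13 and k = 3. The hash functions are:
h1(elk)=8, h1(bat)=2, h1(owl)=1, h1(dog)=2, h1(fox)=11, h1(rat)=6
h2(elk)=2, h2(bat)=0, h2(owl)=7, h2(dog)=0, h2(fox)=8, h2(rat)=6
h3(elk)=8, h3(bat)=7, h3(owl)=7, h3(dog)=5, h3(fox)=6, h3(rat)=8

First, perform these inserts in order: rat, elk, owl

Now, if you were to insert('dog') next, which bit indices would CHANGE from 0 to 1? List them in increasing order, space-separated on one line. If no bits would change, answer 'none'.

Start: bits=0000000000000
After insert 'rat': sets bits 6 8 -> bits=0000001010000
After insert 'elk': sets bits 2 8 -> bits=0010001010000
After insert 'owl': sets bits 1 7 -> bits=0110001110000
insert 'dog' would touch bits 0 2 5; currently bit0=0, bit2=1, bit5=0
Bits that are 0 among those (would change 0->1): 0 5

Answer: 0 5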